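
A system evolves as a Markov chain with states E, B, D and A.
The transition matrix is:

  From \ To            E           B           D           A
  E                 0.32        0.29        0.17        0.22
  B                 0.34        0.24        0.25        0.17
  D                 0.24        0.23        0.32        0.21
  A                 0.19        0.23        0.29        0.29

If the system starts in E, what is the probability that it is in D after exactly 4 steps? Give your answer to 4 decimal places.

Propagate the distribution vector 4 steps from E.
After 0 steps: (1.0000, 0.0000, 0.0000, 0.0000)
After 1 step: (0.3200, 0.2900, 0.1700, 0.2200)
After 2 steps: (0.2836, 0.2521, 0.2451, 0.2192)
After 3 steps: (0.2769, 0.2495, 0.2532, 0.2203)
After 4 steps: (0.2761, 0.2491, 0.2544, 0.2204)
P(in D after 4 steps) = 0.2544

0.2544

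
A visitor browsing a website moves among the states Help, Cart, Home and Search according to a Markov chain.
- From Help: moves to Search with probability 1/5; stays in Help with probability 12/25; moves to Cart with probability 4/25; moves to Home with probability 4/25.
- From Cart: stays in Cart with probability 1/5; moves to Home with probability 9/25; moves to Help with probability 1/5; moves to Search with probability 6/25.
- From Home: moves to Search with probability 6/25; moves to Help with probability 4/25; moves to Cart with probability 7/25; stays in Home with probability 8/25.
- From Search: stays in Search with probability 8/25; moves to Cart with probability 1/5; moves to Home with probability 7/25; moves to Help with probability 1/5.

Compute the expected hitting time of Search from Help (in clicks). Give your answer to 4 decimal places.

4.6011

Let t(s) be the expected number of clicks to first reach Search from state s, with t(Search) = 0. Conditioning on the first click:
t(Help) = 1 + 0.48·t(Help) + 0.16·t(Cart) + 0.16·t(Home)
t(Cart) = 1 + 0.2·t(Help) + 0.2·t(Cart) + 0.36·t(Home)
t(Home) = 1 + 0.16·t(Help) + 0.28·t(Cart) + 0.32·t(Home)
Solving: t(Help) = 4.6011, t(Cart) = 4.3564, t(Home) = 4.3470.
Expected clicks from Help to Search: 4.6011.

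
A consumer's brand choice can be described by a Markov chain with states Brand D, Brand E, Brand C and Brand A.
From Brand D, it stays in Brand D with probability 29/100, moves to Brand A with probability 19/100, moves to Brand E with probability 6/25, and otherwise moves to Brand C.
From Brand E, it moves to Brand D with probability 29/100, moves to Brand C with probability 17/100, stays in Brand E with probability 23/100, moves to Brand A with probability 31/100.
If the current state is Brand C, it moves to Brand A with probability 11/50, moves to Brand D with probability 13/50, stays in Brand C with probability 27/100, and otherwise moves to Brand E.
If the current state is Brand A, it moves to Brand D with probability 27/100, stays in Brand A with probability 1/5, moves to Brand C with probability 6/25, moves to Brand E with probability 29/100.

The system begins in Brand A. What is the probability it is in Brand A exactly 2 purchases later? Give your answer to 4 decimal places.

Propagate the distribution vector 2 purchases from Brand A.
After 0 purchases: (0.0000, 0.0000, 0.0000, 1.0000)
After 1 purchase: (0.2700, 0.2900, 0.2400, 0.2000)
After 2 purchases: (0.2788, 0.2495, 0.2377, 0.2340)
P(in Brand A after 2 purchases) = 0.2340

0.2340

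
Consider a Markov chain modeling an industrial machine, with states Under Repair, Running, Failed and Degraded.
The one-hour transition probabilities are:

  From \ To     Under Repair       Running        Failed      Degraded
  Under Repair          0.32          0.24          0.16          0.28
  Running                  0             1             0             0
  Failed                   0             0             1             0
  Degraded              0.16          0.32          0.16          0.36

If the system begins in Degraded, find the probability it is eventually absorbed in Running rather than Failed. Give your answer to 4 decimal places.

0.6557

Let h(s) be the probability of absorption at Running starting from transient state s. Then h(Running) = 1 and h(Failed) = 0. By first-step analysis:
h(Under Repair) = 0.32·h(Under Repair) + 0.24·1 + 0.16·0 + 0.28·h(Degraded)
h(Degraded) = 0.16·h(Under Repair) + 0.32·1 + 0.16·0 + 0.36·h(Degraded)
Solving: h(Under Repair) = 0.6230, h(Degraded) = 0.6557.
Starting from Degraded, the probability is 0.6557.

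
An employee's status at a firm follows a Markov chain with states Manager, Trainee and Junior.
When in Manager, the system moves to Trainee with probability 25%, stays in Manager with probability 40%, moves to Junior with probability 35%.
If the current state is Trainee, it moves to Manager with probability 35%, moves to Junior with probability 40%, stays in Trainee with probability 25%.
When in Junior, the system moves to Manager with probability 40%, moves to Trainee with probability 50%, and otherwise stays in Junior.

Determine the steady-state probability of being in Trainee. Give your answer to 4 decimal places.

Let the stationary distribution be π with π = πP and π_1 + π_2 + π_3 = 1.
π_1 = 0.4·π_1 + 0.35·π_2 + 0.4·π_3
π_2 = 0.25·π_1 + 0.25·π_2 + 0.5·π_3
Solving with the normalization constraint gives π = (0.3838, 0.3232, 0.2929).
So the stationary probability of Trainee is 0.3232.

0.3232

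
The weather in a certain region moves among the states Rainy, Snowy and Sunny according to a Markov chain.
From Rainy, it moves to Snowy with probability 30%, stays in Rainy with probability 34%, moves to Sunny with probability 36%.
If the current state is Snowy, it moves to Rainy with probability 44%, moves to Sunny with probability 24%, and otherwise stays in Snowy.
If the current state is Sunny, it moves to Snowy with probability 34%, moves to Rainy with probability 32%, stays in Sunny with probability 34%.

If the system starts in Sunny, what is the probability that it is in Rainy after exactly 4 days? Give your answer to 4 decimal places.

0.3656

Propagate the distribution vector 4 days from Sunny.
After 0 days: (0.0000, 0.0000, 1.0000)
After 1 day: (0.3200, 0.3400, 0.3400)
After 2 days: (0.3672, 0.3204, 0.3124)
After 3 days: (0.3658, 0.3189, 0.3153)
After 4 days: (0.3656, 0.3190, 0.3154)
P(in Rainy after 4 days) = 0.3656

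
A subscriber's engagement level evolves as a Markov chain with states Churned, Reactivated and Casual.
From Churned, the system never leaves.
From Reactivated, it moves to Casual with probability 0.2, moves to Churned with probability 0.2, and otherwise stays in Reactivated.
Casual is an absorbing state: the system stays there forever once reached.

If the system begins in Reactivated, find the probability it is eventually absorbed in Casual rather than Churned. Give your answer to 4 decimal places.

0.5000

Let h(s) be the probability of absorption at Casual starting from transient state s. Then h(Casual) = 1 and h(Churned) = 0. By first-step analysis:
h(Reactivated) = 0.2·0 + 0.6·h(Reactivated) + 0.2·1
Solving: h(Reactivated) = 0.5000.
Starting from Reactivated, the probability is 0.5000.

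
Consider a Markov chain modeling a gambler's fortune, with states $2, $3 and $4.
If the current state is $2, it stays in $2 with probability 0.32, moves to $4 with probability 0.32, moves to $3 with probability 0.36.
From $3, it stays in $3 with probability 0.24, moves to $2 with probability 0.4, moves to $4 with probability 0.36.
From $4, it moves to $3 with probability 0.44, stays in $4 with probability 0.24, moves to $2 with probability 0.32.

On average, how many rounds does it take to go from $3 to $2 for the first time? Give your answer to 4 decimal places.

Let t(s) be the expected number of rounds to first reach $2 from state s, with t($2) = 0. Conditioning on the first round:
t($3) = 1 + 0.24·t($3) + 0.36·t($4)
t($4) = 1 + 0.44·t($3) + 0.24·t($4)
Solving: t($3) = 2.6718, t($4) = 2.8626.
Expected rounds from $3 to $2: 2.6718.

2.6718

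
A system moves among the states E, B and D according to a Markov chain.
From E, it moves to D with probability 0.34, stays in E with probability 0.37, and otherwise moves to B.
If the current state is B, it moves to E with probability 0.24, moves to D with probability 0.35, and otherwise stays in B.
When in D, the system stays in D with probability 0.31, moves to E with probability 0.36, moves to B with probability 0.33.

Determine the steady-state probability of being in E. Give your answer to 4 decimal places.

0.3219

Let the stationary distribution be π with π = πP and π_1 + π_2 + π_3 = 1.
π_1 = 0.37·π_1 + 0.24·π_2 + 0.36·π_3
π_2 = 0.29·π_1 + 0.41·π_2 + 0.33·π_3
Solving with the normalization constraint gives π = (0.3219, 0.3447, 0.3334).
So the stationary probability of E is 0.3219.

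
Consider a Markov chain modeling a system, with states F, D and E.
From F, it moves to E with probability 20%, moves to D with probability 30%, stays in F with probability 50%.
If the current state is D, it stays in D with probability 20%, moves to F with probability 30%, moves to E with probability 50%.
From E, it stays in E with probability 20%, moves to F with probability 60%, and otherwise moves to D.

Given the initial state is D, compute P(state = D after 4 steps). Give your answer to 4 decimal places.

0.2480

Propagate the distribution vector 4 steps from D.
After 0 steps: (0.0000, 1.0000, 0.0000)
After 1 step: (0.3000, 0.2000, 0.5000)
After 2 steps: (0.5100, 0.2300, 0.2600)
After 3 steps: (0.4800, 0.2510, 0.2690)
After 4 steps: (0.4767, 0.2480, 0.2753)
P(in D after 4 steps) = 0.2480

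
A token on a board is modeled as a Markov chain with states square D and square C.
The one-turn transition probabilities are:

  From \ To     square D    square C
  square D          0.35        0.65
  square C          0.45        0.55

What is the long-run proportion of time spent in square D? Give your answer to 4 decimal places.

Let the stationary distribution be π with π = πP and π_1 + π_2 = 1.
π_1 = 0.35·π_1 + 0.45·π_2
Solving with the normalization constraint gives π = (0.4091, 0.5909).
So the stationary probability of square D is 0.4091.

0.4091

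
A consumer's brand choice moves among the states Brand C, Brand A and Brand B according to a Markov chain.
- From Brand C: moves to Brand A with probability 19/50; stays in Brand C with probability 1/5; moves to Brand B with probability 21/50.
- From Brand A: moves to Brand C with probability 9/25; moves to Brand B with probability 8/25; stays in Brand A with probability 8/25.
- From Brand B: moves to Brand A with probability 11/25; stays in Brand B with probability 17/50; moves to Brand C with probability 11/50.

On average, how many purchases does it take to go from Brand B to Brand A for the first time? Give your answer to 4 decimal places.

Let t(s) be the expected number of purchases to first reach Brand A from state s, with t(Brand A) = 0. Conditioning on the first purchase:
t(Brand C) = 1 + 0.2·t(Brand C) + 0.42·t(Brand B)
t(Brand B) = 1 + 0.22·t(Brand C) + 0.34·t(Brand B)
Solving: t(Brand C) = 2.4793, t(Brand B) = 2.3416.
Expected purchases from Brand B to Brand A: 2.3416.

2.3416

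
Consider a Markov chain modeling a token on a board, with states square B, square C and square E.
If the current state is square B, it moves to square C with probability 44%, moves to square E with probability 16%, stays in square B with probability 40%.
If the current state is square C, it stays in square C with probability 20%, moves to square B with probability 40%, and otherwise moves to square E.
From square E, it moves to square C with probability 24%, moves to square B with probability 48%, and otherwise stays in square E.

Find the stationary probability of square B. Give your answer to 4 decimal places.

0.4213

Let the stationary distribution be π with π = πP and π_1 + π_2 + π_3 = 1.
π_1 = 0.4·π_1 + 0.4·π_2 + 0.48·π_3
π_2 = 0.44·π_1 + 0.2·π_2 + 0.24·π_3
Solving with the normalization constraint gives π = (0.4213, 0.3118, 0.2669).
So the stationary probability of square B is 0.4213.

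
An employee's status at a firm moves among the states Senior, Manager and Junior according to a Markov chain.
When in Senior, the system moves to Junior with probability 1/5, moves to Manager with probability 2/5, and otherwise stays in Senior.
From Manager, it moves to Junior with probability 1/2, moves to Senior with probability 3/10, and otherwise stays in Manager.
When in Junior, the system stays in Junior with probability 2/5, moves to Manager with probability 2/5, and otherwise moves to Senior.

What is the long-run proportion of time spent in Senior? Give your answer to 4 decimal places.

Let the stationary distribution be π with π = πP and π_1 + π_2 + π_3 = 1.
π_1 = 0.4·π_1 + 0.3·π_2 + 0.2·π_3
π_2 = 0.4·π_1 + 0.2·π_2 + 0.4·π_3
Solving with the normalization constraint gives π = (0.2917, 0.3333, 0.3750).
So the stationary probability of Senior is 0.2917.

0.2917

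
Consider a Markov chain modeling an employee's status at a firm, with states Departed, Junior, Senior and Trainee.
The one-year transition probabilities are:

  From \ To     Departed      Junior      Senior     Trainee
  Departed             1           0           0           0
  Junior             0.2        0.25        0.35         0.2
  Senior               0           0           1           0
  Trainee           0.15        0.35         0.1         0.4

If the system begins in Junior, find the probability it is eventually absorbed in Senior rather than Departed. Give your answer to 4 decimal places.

Let h(s) be the probability of absorption at Senior starting from transient state s. Then h(Senior) = 1 and h(Departed) = 0. By first-step analysis:
h(Junior) = 0.2·0 + 0.25·h(Junior) + 0.35·1 + 0.2·h(Trainee)
h(Trainee) = 0.15·0 + 0.35·h(Junior) + 0.1·1 + 0.4·h(Trainee)
Solving: h(Junior) = 0.6053, h(Trainee) = 0.5197.
Starting from Junior, the probability is 0.6053.

0.6053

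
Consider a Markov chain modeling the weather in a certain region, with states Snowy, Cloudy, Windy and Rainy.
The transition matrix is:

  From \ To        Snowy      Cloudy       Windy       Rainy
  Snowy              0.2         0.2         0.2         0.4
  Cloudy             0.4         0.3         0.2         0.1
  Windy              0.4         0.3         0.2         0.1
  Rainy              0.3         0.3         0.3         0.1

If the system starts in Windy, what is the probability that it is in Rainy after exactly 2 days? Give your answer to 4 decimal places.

0.2200

Propagate the distribution vector 2 days from Windy.
After 0 days: (0.0000, 0.0000, 1.0000, 0.0000)
After 1 day: (0.4000, 0.3000, 0.2000, 0.1000)
After 2 days: (0.3100, 0.2600, 0.2100, 0.2200)
P(in Rainy after 2 days) = 0.2200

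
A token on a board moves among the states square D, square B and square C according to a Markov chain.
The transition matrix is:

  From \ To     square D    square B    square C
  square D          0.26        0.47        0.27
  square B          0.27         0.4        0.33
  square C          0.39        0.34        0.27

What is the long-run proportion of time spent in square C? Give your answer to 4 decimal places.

Let the stationary distribution be π with π = πP and π_1 + π_2 + π_3 = 1.
π_1 = 0.26·π_1 + 0.27·π_2 + 0.39·π_3
π_2 = 0.47·π_1 + 0.4·π_2 + 0.34·π_3
Solving with the normalization constraint gives π = (0.3023, 0.4035, 0.2942).
So the stationary probability of square C is 0.2942.

0.2942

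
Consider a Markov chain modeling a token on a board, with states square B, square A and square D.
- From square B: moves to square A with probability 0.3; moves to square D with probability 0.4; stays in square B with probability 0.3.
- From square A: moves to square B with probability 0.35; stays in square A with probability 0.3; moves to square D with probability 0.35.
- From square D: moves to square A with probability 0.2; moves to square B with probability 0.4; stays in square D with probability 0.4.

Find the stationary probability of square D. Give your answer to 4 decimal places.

Let the stationary distribution be π with π = πP and π_1 + π_2 + π_3 = 1.
π_1 = 0.3·π_1 + 0.35·π_2 + 0.4·π_3
π_2 = 0.3·π_1 + 0.3·π_2 + 0.2·π_3
Solving with the normalization constraint gives π = (0.3518, 0.2613, 0.3869).
So the stationary probability of square D is 0.3869.

0.3869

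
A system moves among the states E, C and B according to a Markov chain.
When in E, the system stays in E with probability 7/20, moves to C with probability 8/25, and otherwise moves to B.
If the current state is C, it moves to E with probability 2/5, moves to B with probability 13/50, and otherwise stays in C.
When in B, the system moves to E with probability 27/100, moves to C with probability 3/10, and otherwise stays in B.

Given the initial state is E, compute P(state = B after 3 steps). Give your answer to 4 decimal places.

0.3417

Propagate the distribution vector 3 steps from E.
After 0 steps: (1.0000, 0.0000, 0.0000)
After 1 step: (0.3500, 0.3200, 0.3300)
After 2 steps: (0.3396, 0.3198, 0.3406)
After 3 steps: (0.3387, 0.3196, 0.3417)
P(in B after 3 steps) = 0.3417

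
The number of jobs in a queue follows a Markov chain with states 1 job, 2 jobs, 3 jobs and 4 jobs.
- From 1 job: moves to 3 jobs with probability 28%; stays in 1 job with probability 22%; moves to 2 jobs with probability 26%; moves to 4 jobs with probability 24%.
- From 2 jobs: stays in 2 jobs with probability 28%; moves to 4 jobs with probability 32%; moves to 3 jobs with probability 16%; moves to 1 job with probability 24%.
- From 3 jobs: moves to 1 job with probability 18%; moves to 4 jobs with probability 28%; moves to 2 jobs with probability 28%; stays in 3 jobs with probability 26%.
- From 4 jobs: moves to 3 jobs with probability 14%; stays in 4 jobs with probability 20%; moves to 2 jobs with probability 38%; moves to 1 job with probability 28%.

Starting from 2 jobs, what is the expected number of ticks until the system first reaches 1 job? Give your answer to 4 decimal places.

4.1513

Let t(s) be the expected number of ticks to first reach 1 job from state s, with t(1 job) = 0. Conditioning on the first tick:
t(2 jobs) = 1 + 0.28·t(2 jobs) + 0.16·t(3 jobs) + 0.32·t(4 jobs)
t(3 jobs) = 1 + 0.28·t(2 jobs) + 0.26·t(3 jobs) + 0.28·t(4 jobs)
t(4 jobs) = 1 + 0.38·t(2 jobs) + 0.14·t(3 jobs) + 0.2·t(4 jobs)
Solving: t(2 jobs) = 4.1513, t(3 jobs) = 4.4348, t(4 jobs) = 3.9980.
Expected ticks from 2 jobs to 1 job: 4.1513.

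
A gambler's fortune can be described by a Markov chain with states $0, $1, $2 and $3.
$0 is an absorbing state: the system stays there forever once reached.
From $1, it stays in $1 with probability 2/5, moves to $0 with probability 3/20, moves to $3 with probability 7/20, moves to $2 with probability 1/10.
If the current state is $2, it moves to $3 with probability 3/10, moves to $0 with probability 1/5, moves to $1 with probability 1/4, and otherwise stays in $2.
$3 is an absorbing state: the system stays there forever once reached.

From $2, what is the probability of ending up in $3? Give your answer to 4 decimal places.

Let h(s) be the probability of absorption at $3 starting from transient state s. Then h($3) = 1 and h($0) = 0. By first-step analysis:
h($1) = 0.15·0 + 0.4·h($1) + 0.1·h($2) + 0.35·1
h($2) = 0.2·0 + 0.25·h($1) + 0.25·h($2) + 0.3·1
Solving: h($1) = 0.6882, h($2) = 0.6294.
Starting from $2, the probability is 0.6294.

0.6294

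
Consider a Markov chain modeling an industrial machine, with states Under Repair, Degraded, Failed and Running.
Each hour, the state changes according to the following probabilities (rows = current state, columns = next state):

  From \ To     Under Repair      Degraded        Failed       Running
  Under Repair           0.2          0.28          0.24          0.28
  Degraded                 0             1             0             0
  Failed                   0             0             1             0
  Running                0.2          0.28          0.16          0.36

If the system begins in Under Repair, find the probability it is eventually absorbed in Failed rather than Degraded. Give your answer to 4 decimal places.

Let h(s) be the probability of absorption at Failed starting from transient state s. Then h(Failed) = 1 and h(Degraded) = 0. By first-step analysis:
h(Under Repair) = 0.2·h(Under Repair) + 0.28·0 + 0.24·1 + 0.28·h(Running)
h(Running) = 0.2·h(Under Repair) + 0.28·0 + 0.16·1 + 0.36·h(Running)
Solving: h(Under Repair) = 0.4351, h(Running) = 0.3860.
Starting from Under Repair, the probability is 0.4351.

0.4351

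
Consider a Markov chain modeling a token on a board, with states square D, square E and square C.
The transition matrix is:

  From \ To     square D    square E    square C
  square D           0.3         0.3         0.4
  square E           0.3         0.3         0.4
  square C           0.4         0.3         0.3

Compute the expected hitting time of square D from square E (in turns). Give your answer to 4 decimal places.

Let t(s) be the expected number of turns to first reach square D from state s, with t(square D) = 0. Conditioning on the first turn:
t(square E) = 1 + 0.3·t(square E) + 0.4·t(square C)
t(square C) = 1 + 0.3·t(square E) + 0.3·t(square C)
Solving: t(square E) = 2.9730, t(square C) = 2.7027.
Expected turns from square E to square D: 2.9730.

2.9730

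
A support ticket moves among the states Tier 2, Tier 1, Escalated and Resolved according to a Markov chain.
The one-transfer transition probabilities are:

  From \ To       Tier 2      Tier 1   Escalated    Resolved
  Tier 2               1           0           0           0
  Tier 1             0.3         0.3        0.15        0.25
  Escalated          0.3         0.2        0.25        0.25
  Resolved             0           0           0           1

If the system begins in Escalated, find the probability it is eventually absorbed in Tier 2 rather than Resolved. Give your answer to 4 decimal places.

0.5455

Let h(s) be the probability of absorption at Tier 2 starting from transient state s. Then h(Tier 2) = 1 and h(Resolved) = 0. By first-step analysis:
h(Tier 1) = 0.3·1 + 0.3·h(Tier 1) + 0.15·h(Escalated) + 0.25·0
h(Escalated) = 0.3·1 + 0.2·h(Tier 1) + 0.25·h(Escalated) + 0.25·0
Solving: h(Tier 1) = 0.5455, h(Escalated) = 0.5455.
Starting from Escalated, the probability is 0.5455.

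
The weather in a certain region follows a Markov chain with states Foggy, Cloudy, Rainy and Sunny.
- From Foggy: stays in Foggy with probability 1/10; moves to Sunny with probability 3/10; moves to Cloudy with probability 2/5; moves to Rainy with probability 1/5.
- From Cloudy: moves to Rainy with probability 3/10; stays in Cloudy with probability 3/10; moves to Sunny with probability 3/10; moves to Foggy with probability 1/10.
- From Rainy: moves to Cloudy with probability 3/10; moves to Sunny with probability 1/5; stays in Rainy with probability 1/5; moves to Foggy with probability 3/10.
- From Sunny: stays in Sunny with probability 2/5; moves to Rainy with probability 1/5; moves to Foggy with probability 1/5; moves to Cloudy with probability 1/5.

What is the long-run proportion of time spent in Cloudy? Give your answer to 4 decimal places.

0.2869

Let the stationary distribution be π with π = πP and π_1 + π_2 + π_3 + π_4 = 1.
π_1 = 0.1·π_1 + 0.1·π_2 + 0.3·π_3 + 0.2·π_4
π_2 = 0.4·π_1 + 0.3·π_2 + 0.3·π_3 + 0.2·π_4
π_3 = 0.2·π_1 + 0.3·π_2 + 0.2·π_3 + 0.2·π_4
Solving with the normalization constraint gives π = (0.1765, 0.2869, 0.2287, 0.3079).
So the stationary probability of Cloudy is 0.2869.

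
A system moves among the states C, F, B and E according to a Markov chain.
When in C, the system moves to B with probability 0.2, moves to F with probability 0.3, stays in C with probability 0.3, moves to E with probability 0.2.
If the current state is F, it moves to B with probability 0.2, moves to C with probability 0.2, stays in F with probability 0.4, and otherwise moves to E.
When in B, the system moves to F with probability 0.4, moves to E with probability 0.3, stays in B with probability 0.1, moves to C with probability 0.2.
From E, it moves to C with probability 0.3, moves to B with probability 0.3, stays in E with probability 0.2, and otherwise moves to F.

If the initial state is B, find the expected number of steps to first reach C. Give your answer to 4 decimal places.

Let t(s) be the expected number of steps to first reach C from state s, with t(C) = 0. Conditioning on the first step:
t(F) = 1 + 0.4·t(F) + 0.2·t(B) + 0.2·t(E)
t(B) = 1 + 0.4·t(F) + 0.1·t(B) + 0.3·t(E)
t(E) = 1 + 0.2·t(F) + 0.3·t(B) + 0.2·t(E)
Solving: t(F) = 4.5041, t(B) = 4.4628, t(E) = 4.0496.
Expected steps from B to C: 4.4628.

4.4628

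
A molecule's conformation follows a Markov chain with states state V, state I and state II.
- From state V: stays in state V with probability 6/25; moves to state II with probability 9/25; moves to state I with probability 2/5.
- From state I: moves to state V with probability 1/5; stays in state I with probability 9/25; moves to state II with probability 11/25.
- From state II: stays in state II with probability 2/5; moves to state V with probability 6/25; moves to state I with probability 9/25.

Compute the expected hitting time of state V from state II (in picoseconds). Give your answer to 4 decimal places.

4.4326

Let t(s) be the expected number of picoseconds to first reach state V from state s, with t(state V) = 0. Conditioning on the first picosecond:
t(state I) = 1 + 0.36·t(state I) + 0.44·t(state II)
t(state II) = 1 + 0.36·t(state I) + 0.4·t(state II)
Solving: t(state I) = 4.6099, t(state II) = 4.4326.
Expected picoseconds from state II to state V: 4.4326.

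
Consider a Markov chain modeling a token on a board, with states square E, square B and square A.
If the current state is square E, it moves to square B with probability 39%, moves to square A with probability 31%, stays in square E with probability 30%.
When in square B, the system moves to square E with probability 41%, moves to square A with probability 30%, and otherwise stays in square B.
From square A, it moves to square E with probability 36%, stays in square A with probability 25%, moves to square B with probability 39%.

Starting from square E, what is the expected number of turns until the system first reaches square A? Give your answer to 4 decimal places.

3.2631

Let t(s) be the expected number of turns to first reach square A from state s, with t(square A) = 0. Conditioning on the first turn:
t(square E) = 1 + 0.3·t(square E) + 0.39·t(square B)
t(square B) = 1 + 0.41·t(square E) + 0.29·t(square B)
Solving: t(square E) = 3.2631, t(square B) = 3.2928.
Expected turns from square E to square A: 3.2631.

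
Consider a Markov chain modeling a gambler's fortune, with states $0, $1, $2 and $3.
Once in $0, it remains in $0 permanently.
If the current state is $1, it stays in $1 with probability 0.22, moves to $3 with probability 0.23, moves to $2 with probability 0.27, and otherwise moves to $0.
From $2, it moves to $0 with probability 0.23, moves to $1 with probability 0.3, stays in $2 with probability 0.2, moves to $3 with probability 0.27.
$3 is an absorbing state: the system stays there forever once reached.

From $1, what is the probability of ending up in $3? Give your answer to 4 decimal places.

0.4731

Let h(s) be the probability of absorption at $3 starting from transient state s. Then h($3) = 1 and h($0) = 0. By first-step analysis:
h($1) = 0.28·0 + 0.22·h($1) + 0.27·h($2) + 0.23·1
h($2) = 0.23·0 + 0.3·h($1) + 0.2·h($2) + 0.27·1
Solving: h($1) = 0.4731, h($2) = 0.5149.
Starting from $1, the probability is 0.4731.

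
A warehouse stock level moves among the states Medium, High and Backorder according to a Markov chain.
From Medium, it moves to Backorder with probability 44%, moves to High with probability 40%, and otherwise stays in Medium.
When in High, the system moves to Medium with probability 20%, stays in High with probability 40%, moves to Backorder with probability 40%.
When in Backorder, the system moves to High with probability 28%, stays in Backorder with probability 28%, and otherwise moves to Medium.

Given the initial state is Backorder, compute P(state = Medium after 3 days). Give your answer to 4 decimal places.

0.2822

Propagate the distribution vector 3 days from Backorder.
After 0 days: (0.0000, 0.0000, 1.0000)
After 1 day: (0.4400, 0.2800, 0.2800)
After 2 days: (0.2496, 0.3664, 0.3840)
After 3 days: (0.2822, 0.3539, 0.3639)
P(in Medium after 3 days) = 0.2822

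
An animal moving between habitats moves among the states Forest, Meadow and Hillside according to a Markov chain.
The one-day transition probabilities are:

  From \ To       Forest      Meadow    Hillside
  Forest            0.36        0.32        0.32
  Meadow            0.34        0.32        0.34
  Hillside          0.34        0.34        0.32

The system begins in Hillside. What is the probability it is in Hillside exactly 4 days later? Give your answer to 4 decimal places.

Propagate the distribution vector 4 days from Hillside.
After 0 days: (0.0000, 0.0000, 1.0000)
After 1 day: (0.3400, 0.3400, 0.3200)
After 2 days: (0.3468, 0.3264, 0.3268)
After 3 days: (0.3469, 0.3265, 0.3265)
After 4 days: (0.3469, 0.3265, 0.3265)
P(in Hillside after 4 days) = 0.3265

0.3265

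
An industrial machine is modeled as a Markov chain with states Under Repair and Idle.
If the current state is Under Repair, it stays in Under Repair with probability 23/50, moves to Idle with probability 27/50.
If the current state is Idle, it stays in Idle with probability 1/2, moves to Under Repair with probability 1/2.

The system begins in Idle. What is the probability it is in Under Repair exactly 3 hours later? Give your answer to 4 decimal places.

0.4808

Propagate the distribution vector 3 hours from Idle.
After 0 hours: (0.0000, 1.0000)
After 1 hour: (0.5000, 0.5000)
After 2 hours: (0.4800, 0.5200)
After 3 hours: (0.4808, 0.5192)
P(in Under Repair after 3 hours) = 0.4808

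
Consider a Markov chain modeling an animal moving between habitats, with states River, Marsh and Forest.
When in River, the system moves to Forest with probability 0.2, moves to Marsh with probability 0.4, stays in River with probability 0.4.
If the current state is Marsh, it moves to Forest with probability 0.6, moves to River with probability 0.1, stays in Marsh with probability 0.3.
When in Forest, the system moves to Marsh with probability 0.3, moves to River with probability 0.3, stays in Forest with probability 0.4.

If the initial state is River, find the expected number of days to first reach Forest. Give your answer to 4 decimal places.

Let t(s) be the expected number of days to first reach Forest from state s, with t(Forest) = 0. Conditioning on the first day:
t(River) = 1 + 0.4·t(River) + 0.4·t(Marsh)
t(Marsh) = 1 + 0.1·t(River) + 0.3·t(Marsh)
Solving: t(River) = 2.8947, t(Marsh) = 1.8421.
Expected days from River to Forest: 2.8947.

2.8947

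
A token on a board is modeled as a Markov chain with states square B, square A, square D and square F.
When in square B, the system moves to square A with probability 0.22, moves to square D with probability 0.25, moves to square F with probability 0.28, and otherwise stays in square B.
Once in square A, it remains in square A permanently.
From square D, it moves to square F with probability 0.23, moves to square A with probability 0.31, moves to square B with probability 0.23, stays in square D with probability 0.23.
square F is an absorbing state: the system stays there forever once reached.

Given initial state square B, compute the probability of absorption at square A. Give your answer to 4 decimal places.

Let h(s) be the probability of absorption at square A starting from transient state s. Then h(square A) = 1 and h(square F) = 0. By first-step analysis:
h(square B) = 0.25·h(square B) + 0.22·1 + 0.25·h(square D) + 0.28·0
h(square D) = 0.23·h(square B) + 0.31·1 + 0.23·h(square D) + 0.23·0
Solving: h(square B) = 0.4748, h(square D) = 0.5444.
Starting from square B, the probability is 0.4748.

0.4748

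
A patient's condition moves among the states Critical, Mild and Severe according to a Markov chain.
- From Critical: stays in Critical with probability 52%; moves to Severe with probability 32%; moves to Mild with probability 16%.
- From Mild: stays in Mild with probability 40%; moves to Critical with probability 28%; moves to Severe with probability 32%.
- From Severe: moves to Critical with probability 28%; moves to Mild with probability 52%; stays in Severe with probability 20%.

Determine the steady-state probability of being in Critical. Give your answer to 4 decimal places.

Let the stationary distribution be π with π = πP and π_1 + π_2 + π_3 = 1.
π_1 = 0.52·π_1 + 0.28·π_2 + 0.28·π_3
π_2 = 0.16·π_1 + 0.4·π_2 + 0.52·π_3
Solving with the normalization constraint gives π = (0.3684, 0.3459, 0.2857).
So the stationary probability of Critical is 0.3684.

0.3684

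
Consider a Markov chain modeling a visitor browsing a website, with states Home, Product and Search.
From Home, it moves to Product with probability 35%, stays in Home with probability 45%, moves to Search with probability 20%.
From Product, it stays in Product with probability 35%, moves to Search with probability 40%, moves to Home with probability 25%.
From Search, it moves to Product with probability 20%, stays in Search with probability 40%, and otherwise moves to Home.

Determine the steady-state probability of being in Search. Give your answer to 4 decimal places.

Let the stationary distribution be π with π = πP and π_1 + π_2 + π_3 = 1.
π_1 = 0.45·π_1 + 0.25·π_2 + 0.4·π_3
π_2 = 0.35·π_1 + 0.35·π_2 + 0.2·π_3
Solving with the normalization constraint gives π = (0.3735, 0.3012, 0.3253).
So the stationary probability of Search is 0.3253.

0.3253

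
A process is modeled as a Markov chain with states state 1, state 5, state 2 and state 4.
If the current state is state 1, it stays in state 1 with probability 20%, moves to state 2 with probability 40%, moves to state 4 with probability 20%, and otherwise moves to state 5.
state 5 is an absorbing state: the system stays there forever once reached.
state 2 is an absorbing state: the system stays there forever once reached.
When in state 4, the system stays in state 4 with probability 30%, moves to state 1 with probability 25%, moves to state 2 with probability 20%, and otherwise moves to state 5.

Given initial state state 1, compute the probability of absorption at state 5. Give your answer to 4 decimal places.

0.3725

Let h(s) be the probability of absorption at state 5 starting from transient state s. Then h(state 5) = 1 and h(state 2) = 0. By first-step analysis:
h(state 1) = 0.2·h(state 1) + 0.2·1 + 0.4·0 + 0.2·h(state 4)
h(state 4) = 0.25·h(state 1) + 0.25·1 + 0.2·0 + 0.3·h(state 4)
Solving: h(state 1) = 0.3725, h(state 4) = 0.4902.
Starting from state 1, the probability is 0.3725.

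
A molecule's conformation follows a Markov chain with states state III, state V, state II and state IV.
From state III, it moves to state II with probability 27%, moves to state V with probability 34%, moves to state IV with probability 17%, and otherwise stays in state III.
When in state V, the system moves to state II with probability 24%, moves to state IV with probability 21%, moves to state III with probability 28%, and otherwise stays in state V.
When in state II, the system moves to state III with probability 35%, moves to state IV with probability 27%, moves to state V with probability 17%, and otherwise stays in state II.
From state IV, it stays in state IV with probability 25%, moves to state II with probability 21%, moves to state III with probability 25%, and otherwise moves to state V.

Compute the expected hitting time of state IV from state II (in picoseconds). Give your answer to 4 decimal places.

4.4273

Let t(s) be the expected number of picoseconds to first reach state IV from state s, with t(state IV) = 0. Conditioning on the first picosecond:
t(state III) = 1 + 0.22·t(state III) + 0.34·t(state V) + 0.27·t(state II)
t(state V) = 1 + 0.28·t(state III) + 0.27·t(state V) + 0.24·t(state II)
t(state II) = 1 + 0.35·t(state III) + 0.17·t(state V) + 0.21·t(state II)
Solving: t(state III) = 4.8585, t(state V) = 4.6890, t(state II) = 4.4273.
Expected picoseconds from state II to state IV: 4.4273.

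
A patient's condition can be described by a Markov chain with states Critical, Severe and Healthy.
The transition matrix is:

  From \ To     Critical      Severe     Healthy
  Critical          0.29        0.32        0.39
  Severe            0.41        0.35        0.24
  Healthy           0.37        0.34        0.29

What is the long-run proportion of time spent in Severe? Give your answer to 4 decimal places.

Let the stationary distribution be π with π = πP and π_1 + π_2 + π_3 = 1.
π_1 = 0.29·π_1 + 0.41·π_2 + 0.37·π_3
π_2 = 0.32·π_1 + 0.35·π_2 + 0.34·π_3
Solving with the normalization constraint gives π = (0.3550, 0.3363, 0.3087).
So the stationary probability of Severe is 0.3363.

0.3363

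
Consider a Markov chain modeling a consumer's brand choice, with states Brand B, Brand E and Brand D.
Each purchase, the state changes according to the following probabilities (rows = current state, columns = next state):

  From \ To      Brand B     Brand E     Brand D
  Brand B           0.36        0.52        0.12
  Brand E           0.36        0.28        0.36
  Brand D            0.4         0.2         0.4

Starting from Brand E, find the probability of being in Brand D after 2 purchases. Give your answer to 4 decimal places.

0.2880

Sum over the intermediate state after 1 purchase:
P = P(Brand E→Brand B)·P(Brand B→Brand D) + P(Brand E→Brand E)·P(Brand E→Brand D) + P(Brand E→Brand D)·P(Brand D→Brand D)
  = 0.36×0.12 + 0.28×0.36 + 0.36×0.4
  = 0.0432 + 0.1008 + 0.1440 = 0.2880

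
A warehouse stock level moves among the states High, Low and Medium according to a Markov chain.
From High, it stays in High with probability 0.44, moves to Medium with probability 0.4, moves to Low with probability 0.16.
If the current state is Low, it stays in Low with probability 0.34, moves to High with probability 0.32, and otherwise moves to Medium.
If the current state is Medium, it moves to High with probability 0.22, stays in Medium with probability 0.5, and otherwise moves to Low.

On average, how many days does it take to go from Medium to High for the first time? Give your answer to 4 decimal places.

Let t(s) be the expected number of days to first reach High from state s, with t(High) = 0. Conditioning on the first day:
t(Low) = 1 + 0.34·t(Low) + 0.34·t(Medium)
t(Medium) = 1 + 0.28·t(Low) + 0.5·t(Medium)
Solving: t(Low) = 3.5775, t(Medium) = 4.0034.
Expected days from Medium to High: 4.0034.

4.0034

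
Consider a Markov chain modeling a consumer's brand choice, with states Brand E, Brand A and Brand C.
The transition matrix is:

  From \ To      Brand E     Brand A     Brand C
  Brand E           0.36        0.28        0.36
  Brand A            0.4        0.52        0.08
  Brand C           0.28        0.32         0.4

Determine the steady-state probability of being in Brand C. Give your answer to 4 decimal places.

0.2635

Let the stationary distribution be π with π = πP and π_1 + π_2 + π_3 = 1.
π_1 = 0.36·π_1 + 0.4·π_2 + 0.28·π_3
π_2 = 0.28·π_1 + 0.52·π_2 + 0.32·π_3
Solving with the normalization constraint gives π = (0.3542, 0.3823, 0.2635).
So the stationary probability of Brand C is 0.2635.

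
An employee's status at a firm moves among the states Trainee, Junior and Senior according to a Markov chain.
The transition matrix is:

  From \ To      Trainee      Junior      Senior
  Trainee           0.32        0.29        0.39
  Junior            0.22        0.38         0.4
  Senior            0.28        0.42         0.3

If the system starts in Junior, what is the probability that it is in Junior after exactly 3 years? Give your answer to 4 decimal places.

Propagate the distribution vector 3 years from Junior.
After 0 years: (0.0000, 1.0000, 0.0000)
After 1 year: (0.2200, 0.3800, 0.4000)
After 2 years: (0.2660, 0.3762, 0.3578)
After 3 years: (0.2681, 0.3704, 0.3616)
P(in Junior after 3 years) = 0.3704

0.3704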